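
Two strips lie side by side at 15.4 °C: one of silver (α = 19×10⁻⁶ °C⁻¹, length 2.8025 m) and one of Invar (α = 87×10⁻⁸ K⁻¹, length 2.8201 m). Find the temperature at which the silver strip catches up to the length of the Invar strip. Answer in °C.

L₁(1 + α₁ΔT) = L₂(1 + α₂ΔT) ⇒ ΔT = (L₂ − L₁)/(α₁L₁ − α₂L₂)
L₂ − L₁ = 2.8201 − 2.8025 = 1.76×10⁻² m
α₁L₁ − α₂L₂ = 19×10⁻⁶×2.8025 − 87×10⁻⁸×2.8201 = 5.0794013×10⁻⁵ m/K
ΔT = 1.76×10⁻² / 5.0794013×10⁻⁵ = 346.498 K
T = 15.4 + 346.498 = 361.898 °C

T = 361.9 °C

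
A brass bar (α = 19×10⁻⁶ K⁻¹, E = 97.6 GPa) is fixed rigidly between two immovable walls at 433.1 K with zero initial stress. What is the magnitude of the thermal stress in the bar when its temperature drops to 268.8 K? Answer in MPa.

Fully constrained: the free strain ε = αΔT is blocked, so σ = Eε = EαΔT.
|ΔT| = 164.3 K
σ = 97.6×10⁹ × 19×10⁻⁶ × 164.3 = 3.05×10⁸ Pa

σ = 305 MPa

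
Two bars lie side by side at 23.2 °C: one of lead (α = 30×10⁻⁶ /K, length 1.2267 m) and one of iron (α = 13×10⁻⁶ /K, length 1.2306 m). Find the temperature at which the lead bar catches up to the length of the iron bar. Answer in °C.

T = 210.7 °C

L₁(1 + α₁ΔT) = L₂(1 + α₂ΔT) ⇒ ΔT = (L₂ − L₁)/(α₁L₁ − α₂L₂)
L₂ − L₁ = 1.2306 − 1.2267 = 3.90×10⁻³ m
α₁L₁ − α₂L₂ = 30×10⁻⁶×1.2267 − 13×10⁻⁶×1.2306 = 2.08032×10⁻⁵ m/K
ΔT = 3.90×10⁻³ / 2.08032×10⁻⁵ = 187.471 K
T = 23.2 + 187.471 = 210.671 °C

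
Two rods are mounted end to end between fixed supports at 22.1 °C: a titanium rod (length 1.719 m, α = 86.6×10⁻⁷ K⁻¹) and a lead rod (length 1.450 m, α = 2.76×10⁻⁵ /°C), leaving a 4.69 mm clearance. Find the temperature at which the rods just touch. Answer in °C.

T = 108 °C

α₁L₁ = 1.488654×10⁻⁵ m/K, α₂L₂ = 4.002×10⁻⁵ m/K → total 5.490654×10⁻⁵ m/K
ΔT = g/(α₁L₁+α₂L₂) = 4.69×10⁻³ / 5.490654×10⁻⁵ = 85.42 K
T = 22.1 + 85.42 = 107.52 °C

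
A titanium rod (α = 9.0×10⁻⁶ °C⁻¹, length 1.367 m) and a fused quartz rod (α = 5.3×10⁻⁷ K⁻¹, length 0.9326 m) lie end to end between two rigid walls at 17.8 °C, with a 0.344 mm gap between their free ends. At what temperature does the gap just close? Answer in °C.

T = 44.7 °C

α₁L₁ = 1.2303×10⁻⁵ m/K, α₂L₂ = 4.94278×10⁻⁷ m/K → total 1.2797278×10⁻⁵ m/K
ΔT = g/(α₁L₁+α₂L₂) = 3.44×10⁻⁴ / 1.2797278×10⁻⁵ = 26.881 K
T = 17.8 + 26.881 = 44.681 °C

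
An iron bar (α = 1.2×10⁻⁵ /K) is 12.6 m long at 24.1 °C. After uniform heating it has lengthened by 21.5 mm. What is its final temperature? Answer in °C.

T = 166 °C

ΔL = αL₀ΔT ⇒ ΔT = ΔL / (αL₀)
ΔT = 21.5×10⁻³ m / (1.2×10⁻⁵ × 12.6 m) = 142.20 K
T = 24.1 + 142.20 = 166.30 °C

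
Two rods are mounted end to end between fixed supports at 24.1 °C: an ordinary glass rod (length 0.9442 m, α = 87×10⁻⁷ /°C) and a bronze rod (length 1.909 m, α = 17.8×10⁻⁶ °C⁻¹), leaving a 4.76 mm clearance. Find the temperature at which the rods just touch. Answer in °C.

T = 137 °C

α₁L₁ = 8.21454×10⁻⁶ m/K, α₂L₂ = 3.39802×10⁻⁵ m/K → total 4.219474×10⁻⁵ m/K
ΔT = g/(α₁L₁+α₂L₂) = 4.76×10⁻³ / 4.219474×10⁻⁵ = 112.81 K
T = 24.1 + 112.81 = 136.91 °C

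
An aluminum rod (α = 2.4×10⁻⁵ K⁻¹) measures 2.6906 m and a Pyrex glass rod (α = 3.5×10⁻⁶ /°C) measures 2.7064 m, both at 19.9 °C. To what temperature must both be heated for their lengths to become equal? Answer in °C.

L₁(1 + α₁ΔT) = L₂(1 + α₂ΔT) ⇒ ΔT = (L₂ − L₁)/(α₁L₁ − α₂L₂)
L₂ − L₁ = 2.7064 − 2.6906 = 1.58×10⁻² m
α₁L₁ − α₂L₂ = 2.4×10⁻⁵×2.6906 − 3.5×10⁻⁶×2.7064 = 5.5102×10⁻⁵ m/K
ΔT = 1.58×10⁻² / 5.5102×10⁻⁵ = 286.741 K
T = 19.9 + 286.741 = 306.641 °C

T = 306.6 °C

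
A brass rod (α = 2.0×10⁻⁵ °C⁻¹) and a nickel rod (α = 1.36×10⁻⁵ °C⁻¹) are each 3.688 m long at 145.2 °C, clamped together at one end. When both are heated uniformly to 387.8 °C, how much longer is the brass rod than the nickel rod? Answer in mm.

ΔT = 242.6 K
brass: ΔL = 2.0×10⁻⁵ × 3.688 m × 242.6 = 1.7894×10⁻² m = 17.894 mm
nickel: ΔL = 1.36×10⁻⁵ × 3.688 m × 242.6 = 1.2168×10⁻² m = 12.168 mm
difference = 17.894 − 12.168 = 5.726 mm

5.73 mm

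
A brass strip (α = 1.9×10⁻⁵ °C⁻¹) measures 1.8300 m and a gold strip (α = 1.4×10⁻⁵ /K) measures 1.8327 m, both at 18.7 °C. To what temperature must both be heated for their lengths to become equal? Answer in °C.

T = 315.0 °C

Equal length when α₁L₁ΔT − α₂L₂ΔT = L₂ − L₁ = 2.70×10⁻³ m
α₁L₁ = 3.477×10⁻⁵, α₂L₂ = 2.56578×10⁻⁵ → Δ(αL) = 9.1122×10⁻⁶ m/K
ΔT = 2.70×10⁻³ / 9.1122×10⁻⁶ = 296.306 K, so T = 18.7 + 296.306 = 315.006 °C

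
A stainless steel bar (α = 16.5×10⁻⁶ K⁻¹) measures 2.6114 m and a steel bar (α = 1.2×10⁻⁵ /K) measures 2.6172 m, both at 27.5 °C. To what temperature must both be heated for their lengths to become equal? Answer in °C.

L₁(1 + α₁ΔT) = L₂(1 + α₂ΔT) ⇒ ΔT = (L₂ − L₁)/(α₁L₁ − α₂L₂)
L₂ − L₁ = 2.6172 − 2.6114 = 5.80×10⁻³ m
α₁L₁ − α₂L₂ = 16.5×10⁻⁶×2.6114 − 1.2×10⁻⁵×2.6172 = 1.16817×10⁻⁵ m/K
ΔT = 5.80×10⁻³ / 1.16817×10⁻⁵ = 496.503 K
T = 27.5 + 496.503 = 524.003 °C

T = 524.0 °C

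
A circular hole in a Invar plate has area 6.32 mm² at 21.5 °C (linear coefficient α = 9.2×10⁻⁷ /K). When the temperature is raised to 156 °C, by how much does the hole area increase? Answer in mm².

ΔA = 0.00156 mm²

Area coefficient ≈ 2α; |ΔT| = 134.5 K
ΔA = 2αA₀ΔT = 2(9.2×10⁻⁷)(6.32)(134.5) = 1.56×10⁻³ mm²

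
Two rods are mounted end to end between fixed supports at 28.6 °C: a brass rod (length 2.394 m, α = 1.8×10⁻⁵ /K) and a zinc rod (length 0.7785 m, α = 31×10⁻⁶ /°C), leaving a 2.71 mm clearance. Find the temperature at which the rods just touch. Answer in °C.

T = 68.9 °C

α₁L₁ = 4.3092×10⁻⁵ m/K, α₂L₂ = 2.41335×10⁻⁵ m/K → total 6.72255×10⁻⁵ m/K
ΔT = g/(α₁L₁+α₂L₂) = 2.71×10⁻³ / 6.72255×10⁻⁵ = 40.312 K
T = 28.6 + 40.312 = 68.912 °C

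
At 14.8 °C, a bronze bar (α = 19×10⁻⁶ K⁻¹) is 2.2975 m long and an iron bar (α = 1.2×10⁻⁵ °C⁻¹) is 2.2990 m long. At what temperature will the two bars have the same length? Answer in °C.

T = 108.2 °C

L₁(1 + α₁ΔT) = L₂(1 + α₂ΔT) ⇒ ΔT = (L₂ − L₁)/(α₁L₁ − α₂L₂)
L₂ − L₁ = 2.2990 − 2.2975 = 1.50×10⁻³ m
α₁L₁ − α₂L₂ = 19×10⁻⁶×2.2975 − 1.2×10⁻⁵×2.2990 = 1.60645×10⁻⁵ m/K
ΔT = 1.50×10⁻³ / 1.60645×10⁻⁵ = 93.374 K
T = 14.8 + 93.374 = 108.174 °C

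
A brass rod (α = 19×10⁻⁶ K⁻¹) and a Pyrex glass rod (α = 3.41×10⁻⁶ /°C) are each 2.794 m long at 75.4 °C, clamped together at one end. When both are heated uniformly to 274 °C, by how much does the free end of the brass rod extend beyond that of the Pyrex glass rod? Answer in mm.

ΔT = 198.6 K
brass: ΔL = 19×10⁻⁶ × 2.794 m × 198.6 = 1.0543×10⁻² m = 10.543 mm
Pyrex glass: ΔL = 3.41×10⁻⁶ × 2.794 m × 198.6 = 1.8922×10⁻³ m = 1.8922 mm
difference = 10.543 − 1.8922 = 8.6508 mm

8.65 mm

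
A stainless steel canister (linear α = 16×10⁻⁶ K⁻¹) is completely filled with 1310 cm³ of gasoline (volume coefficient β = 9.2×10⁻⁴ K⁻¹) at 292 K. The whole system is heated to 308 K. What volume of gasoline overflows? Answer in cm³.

The canister also expands: β_container ≈ 3α = 4.8×10⁻⁵ /K
Net overflow = V₀(β_liq − 3α_cont)ΔT
β − 3α = 9.20×10⁻⁴ − 4.8×10⁻⁵ = 8.72×10⁻⁴ /K; ΔT = 16 K
ΔV = 1310 × 8.72×10⁻⁴ × 16 = 18.3 cm³

18.3 cm³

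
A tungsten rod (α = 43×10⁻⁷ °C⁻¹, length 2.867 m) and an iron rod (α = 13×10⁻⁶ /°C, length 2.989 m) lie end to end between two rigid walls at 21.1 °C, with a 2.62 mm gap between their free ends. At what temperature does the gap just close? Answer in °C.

T = 72.3 °C

α₁L₁ = 1.23281×10⁻⁵ m/K, α₂L₂ = 3.8857×10⁻⁵ m/K → total 5.11851×10⁻⁵ m/K
ΔT = g/(α₁L₁+α₂L₂) = 2.62×10⁻³ / 5.11851×10⁻⁵ = 51.187 K
T = 21.1 + 51.187 = 72.287 °C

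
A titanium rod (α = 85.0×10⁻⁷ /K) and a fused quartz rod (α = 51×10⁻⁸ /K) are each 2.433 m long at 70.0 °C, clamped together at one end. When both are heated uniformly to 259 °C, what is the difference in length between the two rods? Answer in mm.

3.67 mm

ΔT = 189.0 K
titanium: ΔL = 85.0×10⁻⁷ × 2.433 m × 189.0 = 3.9086×10⁻³ m = 3.9086 mm
fused quartz: ΔL = 51×10⁻⁸ × 2.433 m × 189.0 = 2.3452×10⁻⁴ m = 0.23452 mm
difference = 3.9086 − 0.23452 = 3.67408 mm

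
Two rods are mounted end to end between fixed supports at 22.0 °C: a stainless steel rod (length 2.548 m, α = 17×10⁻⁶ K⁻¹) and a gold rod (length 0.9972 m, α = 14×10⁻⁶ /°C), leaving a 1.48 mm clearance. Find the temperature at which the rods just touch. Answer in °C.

α₁L₁ = 4.3316×10⁻⁵ m/K, α₂L₂ = 1.39608×10⁻⁵ m/K → total 5.72768×10⁻⁵ m/K
ΔT = g/(α₁L₁+α₂L₂) = 1.48×10⁻³ / 5.72768×10⁻⁵ = 25.839 K
T = 22.0 + 25.839 = 47.839 °C

T = 47.8 °C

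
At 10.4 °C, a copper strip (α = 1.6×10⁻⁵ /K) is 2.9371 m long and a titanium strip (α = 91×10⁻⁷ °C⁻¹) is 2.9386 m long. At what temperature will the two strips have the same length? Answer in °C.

T = 84.47 °C

Equal length when α₁L₁ΔT − α₂L₂ΔT = L₂ − L₁ = 1.50×10⁻³ m
α₁L₁ = 4.69936×10⁻⁵, α₂L₂ = 2.674126×10⁻⁵ → Δ(αL) = 2.025234×10⁻⁵ m/K
ΔT = 1.50×10⁻³ / 2.025234×10⁻⁵ = 74.0655 K, so T = 10.4 + 74.0655 = 84.4655 °C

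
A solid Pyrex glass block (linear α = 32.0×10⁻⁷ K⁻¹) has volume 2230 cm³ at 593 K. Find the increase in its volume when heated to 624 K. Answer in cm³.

ΔV = 0.664 cm³

Isotropic solid: β ≈ 3α = 9.6×10⁻⁶ /K; ΔT = 31 K
ΔV = 3αV₀ΔT = 3(32.0×10⁻⁷)(2230)(31) = 0.664 cm³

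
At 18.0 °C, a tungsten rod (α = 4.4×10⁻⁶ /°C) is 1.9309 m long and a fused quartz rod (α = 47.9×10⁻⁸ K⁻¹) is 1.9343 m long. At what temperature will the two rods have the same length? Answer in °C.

T = 467.2 °C

Equal length when α₁L₁ΔT − α₂L₂ΔT = L₂ − L₁ = 3.40×10⁻³ m
α₁L₁ = 8.49596×10⁻⁶, α₂L₂ = 9.265297×10⁻⁷ → Δ(αL) = 7.5694303×10⁻⁶ m/K
ΔT = 3.40×10⁻³ / 7.5694303×10⁻⁶ = 449.175 K, so T = 18.0 + 449.175 = 467.175 °C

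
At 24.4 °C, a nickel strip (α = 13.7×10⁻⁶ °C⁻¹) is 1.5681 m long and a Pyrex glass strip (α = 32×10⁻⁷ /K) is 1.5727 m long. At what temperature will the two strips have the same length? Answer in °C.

L₁(1 + α₁ΔT) = L₂(1 + α₂ΔT) ⇒ ΔT = (L₂ − L₁)/(α₁L₁ − α₂L₂)
L₂ − L₁ = 1.5727 − 1.5681 = 4.60×10⁻³ m
α₁L₁ − α₂L₂ = 13.7×10⁻⁶×1.5681 − 32×10⁻⁷×1.5727 = 1.645033×10⁻⁵ m/K
ΔT = 4.60×10⁻³ / 1.645033×10⁻⁵ = 279.630 K
T = 24.4 + 279.630 = 304.030 °C

T = 304.0 °C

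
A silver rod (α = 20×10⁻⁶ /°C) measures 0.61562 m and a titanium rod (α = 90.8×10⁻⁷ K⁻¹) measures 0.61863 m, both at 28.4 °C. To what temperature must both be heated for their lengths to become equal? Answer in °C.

T = 478.0 °C

L₁(1 + α₁ΔT) = L₂(1 + α₂ΔT) ⇒ ΔT = (L₂ − L₁)/(α₁L₁ − α₂L₂)
L₂ − L₁ = 0.61863 − 0.61562 = 3.01×10⁻³ m
α₁L₁ − α₂L₂ = 20×10⁻⁶×0.61562 − 90.8×10⁻⁷×0.61863 = 6.6952396×10⁻⁶ m/K
ΔT = 3.01×10⁻³ / 6.6952396×10⁻⁶ = 449.573 K
T = 28.4 + 449.573 = 477.973 °C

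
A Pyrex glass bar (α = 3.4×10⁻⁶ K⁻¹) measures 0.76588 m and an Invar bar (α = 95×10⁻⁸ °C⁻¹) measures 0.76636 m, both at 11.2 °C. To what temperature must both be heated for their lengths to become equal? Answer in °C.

L₁(1 + α₁ΔT) = L₂(1 + α₂ΔT) ⇒ ΔT = (L₂ − L₁)/(α₁L₁ − α₂L₂)
L₂ − L₁ = 0.76636 − 0.76588 = 4.80×10⁻⁴ m
α₁L₁ − α₂L₂ = 3.4×10⁻⁶×0.76588 − 95×10⁻⁸×0.76636 = 1.87595×10⁻⁶ m/K
ΔT = 4.80×10⁻⁴ / 1.87595×10⁻⁶ = 255.870 K
T = 11.2 + 255.870 = 267.070 °C

T = 267.1 °C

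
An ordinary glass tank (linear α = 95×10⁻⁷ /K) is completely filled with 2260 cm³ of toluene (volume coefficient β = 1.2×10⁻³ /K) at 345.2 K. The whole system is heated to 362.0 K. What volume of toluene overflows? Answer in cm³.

44.5 cm³

The tank also expands: β_container ≈ 3α = 2.85×10⁻⁵ /K
Net overflow = V₀(β_liq − 3α_cont)ΔT
β − 3α = 1.20×10⁻³ − 2.85×10⁻⁵ = 1.1715×10⁻³ /K; ΔT = 16.8 K
ΔV = 2260 × 1.1715×10⁻³ × 16.8 = 44.5 cm³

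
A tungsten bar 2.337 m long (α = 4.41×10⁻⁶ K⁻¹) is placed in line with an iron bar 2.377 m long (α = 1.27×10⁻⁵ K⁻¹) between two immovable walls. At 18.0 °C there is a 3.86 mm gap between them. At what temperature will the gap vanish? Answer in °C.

T = 113 °C

α₁L₁ = 1.030617×10⁻⁵ m/K, α₂L₂ = 3.01879×10⁻⁵ m/K → total 4.049407×10⁻⁵ m/K
ΔT = g/(α₁L₁+α₂L₂) = 3.86×10⁻³ / 4.049407×10⁻⁵ = 95.32 K
T = 18.0 + 95.32 = 113.32 °C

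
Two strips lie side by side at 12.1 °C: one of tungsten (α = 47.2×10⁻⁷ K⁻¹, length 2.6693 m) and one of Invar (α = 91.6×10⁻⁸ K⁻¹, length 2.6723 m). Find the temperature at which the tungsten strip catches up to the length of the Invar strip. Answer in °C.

Equal length when α₁L₁ΔT − α₂L₂ΔT = L₂ − L₁ = 3.00×10⁻³ m
α₁L₁ = 1.2599096×10⁻⁵, α₂L₂ = 2.4478268×10⁻⁶ → Δ(αL) = 1.01512692×10⁻⁵ m/K
ΔT = 3.00×10⁻³ / 1.01512692×10⁻⁵ = 295.530 K, so T = 12.1 + 295.530 = 307.630 °C

T = 307.6 °C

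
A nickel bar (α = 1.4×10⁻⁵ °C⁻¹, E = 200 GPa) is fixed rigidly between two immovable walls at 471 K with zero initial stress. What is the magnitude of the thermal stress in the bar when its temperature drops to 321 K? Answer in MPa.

σ = 420 MPa

Fully constrained: the free strain ε = αΔT is blocked, so σ = Eε = EαΔT.
|ΔT| = 150 K
σ = 200×10⁹ × 1.4×10⁻⁵ × 150 = 4.20×10⁸ Pa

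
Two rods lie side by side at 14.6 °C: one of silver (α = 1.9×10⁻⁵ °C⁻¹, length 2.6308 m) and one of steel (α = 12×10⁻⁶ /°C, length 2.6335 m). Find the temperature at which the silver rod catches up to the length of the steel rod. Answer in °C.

T = 161.5 °C

Equal length when α₁L₁ΔT − α₂L₂ΔT = L₂ − L₁ = 2.70×10⁻³ m
α₁L₁ = 4.99852×10⁻⁵, α₂L₂ = 3.1602×10⁻⁵ → Δ(αL) = 1.83832×10⁻⁵ m/K
ΔT = 2.70×10⁻³ / 1.83832×10⁻⁵ = 146.873 K, so T = 14.6 + 146.873 = 161.473 °C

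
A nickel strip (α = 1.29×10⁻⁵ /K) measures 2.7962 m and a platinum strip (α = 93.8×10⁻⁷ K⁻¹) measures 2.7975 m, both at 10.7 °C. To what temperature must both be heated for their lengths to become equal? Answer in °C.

L₁(1 + α₁ΔT) = L₂(1 + α₂ΔT) ⇒ ΔT = (L₂ − L₁)/(α₁L₁ − α₂L₂)
L₂ − L₁ = 2.7975 − 2.7962 = 1.30×10⁻³ m
α₁L₁ − α₂L₂ = 1.29×10⁻⁵×2.7962 − 93.8×10⁻⁷×2.7975 = 9.83043×10⁻⁶ m/K
ΔT = 1.30×10⁻³ / 9.83043×10⁻⁶ = 132.242 K
T = 10.7 + 132.242 = 142.942 °C

T = 142.9 °C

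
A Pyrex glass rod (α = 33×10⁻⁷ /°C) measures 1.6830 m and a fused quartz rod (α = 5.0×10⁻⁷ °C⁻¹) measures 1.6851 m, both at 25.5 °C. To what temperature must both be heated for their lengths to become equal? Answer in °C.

Equal length when α₁L₁ΔT − α₂L₂ΔT = L₂ − L₁ = 2.10×10⁻³ m
α₁L₁ = 5.5539×10⁻⁶, α₂L₂ = 8.4255×10⁻⁷ → Δ(αL) = 4.71135×10⁻⁶ m/K
ΔT = 2.10×10⁻³ / 4.71135×10⁻⁶ = 445.732 K, so T = 25.5 + 445.732 = 471.232 °C

T = 471.2 °C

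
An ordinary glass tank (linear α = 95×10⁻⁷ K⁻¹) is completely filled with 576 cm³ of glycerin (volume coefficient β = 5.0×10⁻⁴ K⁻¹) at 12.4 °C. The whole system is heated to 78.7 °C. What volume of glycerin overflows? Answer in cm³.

18.0 cm³

The tank also expands: β_container ≈ 3α = 2.85×10⁻⁵ /K
Net overflow = V₀(β_liq − 3α_cont)ΔT
β − 3α = 5.00×10⁻⁴ − 2.85×10⁻⁵ = 4.715×10⁻⁴ /K; ΔT = 66.3 K
ΔV = 576 × 4.715×10⁻⁴ × 66.3 = 18.0 cm³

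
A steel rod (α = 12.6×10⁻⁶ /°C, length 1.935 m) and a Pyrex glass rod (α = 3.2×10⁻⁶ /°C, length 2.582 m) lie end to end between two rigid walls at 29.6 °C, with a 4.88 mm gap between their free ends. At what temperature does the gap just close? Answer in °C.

α₁L₁ = 2.4381×10⁻⁵ m/K, α₂L₂ = 8.2624×10⁻⁶ m/K → total 3.26434×10⁻⁵ m/K
ΔT = g/(α₁L₁+α₂L₂) = 4.88×10⁻³ / 3.26434×10⁻⁵ = 149.49 K
T = 29.6 + 149.49 = 179.09 °C

T = 179 °C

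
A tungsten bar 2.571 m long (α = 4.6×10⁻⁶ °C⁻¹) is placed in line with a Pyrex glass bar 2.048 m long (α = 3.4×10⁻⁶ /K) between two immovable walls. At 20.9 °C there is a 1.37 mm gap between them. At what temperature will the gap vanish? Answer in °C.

T = 93.8 °C

Gap closes when ΔL₁ + ΔL₂ = 1.37 mm = 1.37×10⁻³ m
(α₁L₁ + α₂L₂)ΔT = g
α₁L₁ + α₂L₂ = 4.6×10⁻⁶×2.571 + 3.4×10⁻⁶×2.048 = 1.87898×10⁻⁵ m/K
ΔT = 1.37×10⁻³ / 1.87898×10⁻⁵ = 72.912 K
T = 20.9 + 72.912 = 93.812 °C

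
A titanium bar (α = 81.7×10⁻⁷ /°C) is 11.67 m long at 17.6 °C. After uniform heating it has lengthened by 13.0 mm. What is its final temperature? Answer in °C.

T = 154 °C

ΔL = αL₀ΔT ⇒ ΔT = ΔL / (αL₀)
ΔT = 13.0×10⁻³ m / (81.7×10⁻⁷ × 11.67 m) = 136.35 K
T = 17.6 + 136.35 = 153.95 °C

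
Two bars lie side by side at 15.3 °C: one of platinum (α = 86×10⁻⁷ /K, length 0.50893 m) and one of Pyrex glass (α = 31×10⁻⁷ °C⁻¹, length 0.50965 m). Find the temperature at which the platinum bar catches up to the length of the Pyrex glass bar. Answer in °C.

T = 272.7 °C

L₁(1 + α₁ΔT) = L₂(1 + α₂ΔT) ⇒ ΔT = (L₂ − L₁)/(α₁L₁ − α₂L₂)
L₂ − L₁ = 0.50965 − 0.50893 = 7.20×10⁻⁴ m
α₁L₁ − α₂L₂ = 86×10⁻⁷×0.50893 − 31×10⁻⁷×0.50965 = 2.796883×10⁻⁶ m/K
ΔT = 7.20×10⁻⁴ / 2.796883×10⁻⁶ = 257.429 K
T = 15.3 + 257.429 = 272.729 °C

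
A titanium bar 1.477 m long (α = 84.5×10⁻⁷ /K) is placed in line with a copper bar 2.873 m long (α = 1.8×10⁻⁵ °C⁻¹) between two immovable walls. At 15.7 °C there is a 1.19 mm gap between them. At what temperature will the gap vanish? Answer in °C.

α₁L₁ = 1.248065×10⁻⁵ m/K, α₂L₂ = 5.1714×10⁻⁵ m/K → total 6.419465×10⁻⁵ m/K
ΔT = g/(α₁L₁+α₂L₂) = 1.19×10⁻³ / 6.419465×10⁻⁵ = 18.537 K
T = 15.7 + 18.537 = 34.237 °C

T = 34.2 °C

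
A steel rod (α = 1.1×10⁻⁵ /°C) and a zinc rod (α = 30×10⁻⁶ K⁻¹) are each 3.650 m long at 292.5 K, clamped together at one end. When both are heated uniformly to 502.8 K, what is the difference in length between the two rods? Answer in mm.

ΔT = 210.3 K
steel: ΔL = 1.1×10⁻⁵ × 3.650 m × 210.3 = 8.4435×10⁻³ m = 8.4435 mm
zinc: ΔL = 30×10⁻⁶ × 3.650 m × 210.3 = 2.3028×10⁻² m = 23.028 mm
difference = 23.028 − 8.4435 = 14.5845 mm

14.6 mm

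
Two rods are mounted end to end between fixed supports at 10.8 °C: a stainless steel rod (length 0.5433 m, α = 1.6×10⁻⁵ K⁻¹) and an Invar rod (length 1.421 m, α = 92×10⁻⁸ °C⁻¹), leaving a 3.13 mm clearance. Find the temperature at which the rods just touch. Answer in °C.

α₁L₁ = 8.6928×10⁻⁶ m/K, α₂L₂ = 1.30732×10⁻⁶ m/K → total 1.000012×10⁻⁵ m/K
ΔT = g/(α₁L₁+α₂L₂) = 3.13×10⁻³ / 1.000012×10⁻⁵ = 313.00 K
T = 10.8 + 313.00 = 323.80 °C

T = 324 °C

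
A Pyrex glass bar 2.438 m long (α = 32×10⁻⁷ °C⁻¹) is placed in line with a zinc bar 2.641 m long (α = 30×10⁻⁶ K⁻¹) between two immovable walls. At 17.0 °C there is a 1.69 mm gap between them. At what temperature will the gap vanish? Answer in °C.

Gap closes when ΔL₁ + ΔL₂ = 1.69 mm = 1.69×10⁻³ m
(α₁L₁ + α₂L₂)ΔT = g
α₁L₁ + α₂L₂ = 32×10⁻⁷×2.438 + 30×10⁻⁶×2.641 = 8.70316×10⁻⁵ m/K
ΔT = 1.69×10⁻³ / 8.70316×10⁻⁵ = 19.418 K
T = 17.0 + 19.418 = 36.418 °C

T = 36.4 °C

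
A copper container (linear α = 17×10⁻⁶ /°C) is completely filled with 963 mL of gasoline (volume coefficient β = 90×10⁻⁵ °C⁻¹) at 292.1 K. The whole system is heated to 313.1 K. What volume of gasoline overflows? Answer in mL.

17.2 mL

The container also expands: β_container ≈ 3α = 5.1×10⁻⁵ /K
Net overflow = V₀(β_liq − 3α_cont)ΔT
β − 3α = 9.00×10⁻⁴ − 5.1×10⁻⁵ = 8.49×10⁻⁴ /K; ΔT = 21.0 K
ΔV = 963 × 8.49×10⁻⁴ × 21.0 = 17.2 mL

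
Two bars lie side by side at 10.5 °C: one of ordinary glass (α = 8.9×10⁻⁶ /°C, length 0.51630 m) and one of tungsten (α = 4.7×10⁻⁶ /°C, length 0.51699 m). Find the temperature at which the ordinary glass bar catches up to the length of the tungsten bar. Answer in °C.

Equal length when α₁L₁ΔT − α₂L₂ΔT = L₂ − L₁ = 6.90×10⁻⁴ m
α₁L₁ = 4.59507×10⁻⁶, α₂L₂ = 2.429853×10⁻⁶ → Δ(αL) = 2.165217×10⁻⁶ m/K
ΔT = 6.90×10⁻⁴ / 2.165217×10⁻⁶ = 318.675 K, so T = 10.5 + 318.675 = 329.175 °C

T = 329.2 °C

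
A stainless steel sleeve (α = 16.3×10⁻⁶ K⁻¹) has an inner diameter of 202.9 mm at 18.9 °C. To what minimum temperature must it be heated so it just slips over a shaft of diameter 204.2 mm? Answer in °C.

Required Δd = 204.2 − 202.9 = 1.3 mm
Δd = αd₀ΔT ⇒ ΔT = Δd/(αd₀) = 1.3 / (16.3×10⁻⁶ × 202.9) = 393.07 K
T_min = 18.9 + 393.07 = 411.97 °C

T = 412 °C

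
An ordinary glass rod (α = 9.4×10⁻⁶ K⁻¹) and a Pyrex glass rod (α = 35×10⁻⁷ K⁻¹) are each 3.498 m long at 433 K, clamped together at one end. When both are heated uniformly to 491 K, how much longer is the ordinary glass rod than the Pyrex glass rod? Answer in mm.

ΔT = 58 K
ordinary glass: ΔL = 9.4×10⁻⁶ × 3.498 m × 58 = 1.9071×10⁻³ m = 1.9071 mm
Pyrex glass: ΔL = 35×10⁻⁷ × 3.498 m × 58 = 7.1009×10⁻⁴ m = 0.71009 mm
difference = 1.9071 − 0.71009 = 1.19701 mm

1.20 mm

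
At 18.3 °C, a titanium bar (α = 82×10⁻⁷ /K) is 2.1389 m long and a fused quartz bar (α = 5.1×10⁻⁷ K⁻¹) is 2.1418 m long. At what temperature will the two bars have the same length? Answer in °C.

L₁(1 + α₁ΔT) = L₂(1 + α₂ΔT) ⇒ ΔT = (L₂ − L₁)/(α₁L₁ − α₂L₂)
L₂ − L₁ = 2.1418 − 2.1389 = 2.90×10⁻³ m
α₁L₁ − α₂L₂ = 82×10⁻⁷×2.1389 − 5.1×10⁻⁷×2.1418 = 1.6446662×10⁻⁵ m/K
ΔT = 2.90×10⁻³ / 1.6446662×10⁻⁵ = 176.328 K
T = 18.3 + 176.328 = 194.628 °C

T = 194.6 °C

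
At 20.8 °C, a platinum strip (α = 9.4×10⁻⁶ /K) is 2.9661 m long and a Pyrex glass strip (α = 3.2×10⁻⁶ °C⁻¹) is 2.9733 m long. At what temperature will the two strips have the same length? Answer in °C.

Equal length when α₁L₁ΔT − α₂L₂ΔT = L₂ − L₁ = 7.20×10⁻³ m
α₁L₁ = 2.788134×10⁻⁵, α₂L₂ = 9.51456×10⁻⁶ → Δ(αL) = 1.836678×10⁻⁵ m/K
ΔT = 7.20×10⁻³ / 1.836678×10⁻⁵ = 392.012 K, so T = 20.8 + 392.012 = 412.812 °C

T = 412.8 °C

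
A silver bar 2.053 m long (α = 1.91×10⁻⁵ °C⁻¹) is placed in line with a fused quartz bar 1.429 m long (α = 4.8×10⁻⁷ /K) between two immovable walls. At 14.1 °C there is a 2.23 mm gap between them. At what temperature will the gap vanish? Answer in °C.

α₁L₁ = 3.92123×10⁻⁵ m/K, α₂L₂ = 6.8592×10⁻⁷ m/K → total 3.989822×10⁻⁵ m/K
ΔT = g/(α₁L₁+α₂L₂) = 2.23×10⁻³ / 3.989822×10⁻⁵ = 55.892 K
T = 14.1 + 55.892 = 69.992 °C

T = 70.0 °C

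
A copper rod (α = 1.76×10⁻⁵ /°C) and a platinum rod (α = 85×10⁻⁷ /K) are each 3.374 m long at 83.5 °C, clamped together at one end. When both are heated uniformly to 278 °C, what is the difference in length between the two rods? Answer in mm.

5.97 mm

ΔT = 194.5 K
copper: ΔL = 1.76×10⁻⁵ × 3.374 m × 194.5 = 1.1550×10⁻² m = 11.550 mm
platinum: ΔL = 85×10⁻⁷ × 3.374 m × 194.5 = 5.5781×10⁻³ m = 5.5781 mm
difference = 11.550 − 5.5781 = 5.9719 mm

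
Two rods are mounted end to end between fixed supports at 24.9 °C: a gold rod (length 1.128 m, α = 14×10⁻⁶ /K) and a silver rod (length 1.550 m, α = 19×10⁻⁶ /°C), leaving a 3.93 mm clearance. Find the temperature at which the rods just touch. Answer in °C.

Gap closes when ΔL₁ + ΔL₂ = 3.93 mm = 3.93×10⁻³ m
(α₁L₁ + α₂L₂)ΔT = g
α₁L₁ + α₂L₂ = 14×10⁻⁶×1.128 + 19×10⁻⁶×1.550 = 4.5242×10⁻⁵ m/K
ΔT = 3.93×10⁻³ / 4.5242×10⁻⁵ = 86.87 K
T = 24.9 + 86.87 = 111.77 °C

T = 112 °C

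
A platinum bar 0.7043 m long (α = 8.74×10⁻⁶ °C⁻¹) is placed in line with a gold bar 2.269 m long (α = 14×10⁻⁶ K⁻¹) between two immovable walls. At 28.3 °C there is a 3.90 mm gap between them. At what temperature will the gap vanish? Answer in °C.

Gap closes when ΔL₁ + ΔL₂ = 3.90 mm = 3.90×10⁻³ m
(α₁L₁ + α₂L₂)ΔT = g
α₁L₁ + α₂L₂ = 8.74×10⁻⁶×0.7043 + 14×10⁻⁶×2.269 = 3.7921582×10⁻⁵ m/K
ΔT = 3.90×10⁻³ / 3.7921582×10⁻⁵ = 102.84 K
T = 28.3 + 102.84 = 131.14 °C

T = 131 °C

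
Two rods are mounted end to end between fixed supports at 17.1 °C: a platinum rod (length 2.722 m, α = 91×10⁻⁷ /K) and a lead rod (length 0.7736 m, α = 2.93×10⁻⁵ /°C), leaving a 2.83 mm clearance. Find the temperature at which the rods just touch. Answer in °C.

α₁L₁ = 2.47702×10⁻⁵ m/K, α₂L₂ = 2.266648×10⁻⁵ m/K → total 4.743668×10⁻⁵ m/K
ΔT = g/(α₁L₁+α₂L₂) = 2.83×10⁻³ / 4.743668×10⁻⁵ = 59.658 K
T = 17.1 + 59.658 = 76.758 °C

T = 76.8 °C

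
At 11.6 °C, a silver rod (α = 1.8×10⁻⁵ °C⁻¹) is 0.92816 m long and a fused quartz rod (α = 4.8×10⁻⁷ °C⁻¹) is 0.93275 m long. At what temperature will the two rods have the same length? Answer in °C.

L₁(1 + α₁ΔT) = L₂(1 + α₂ΔT) ⇒ ΔT = (L₂ − L₁)/(α₁L₁ − α₂L₂)
L₂ − L₁ = 0.93275 − 0.92816 = 4.59×10⁻³ m
α₁L₁ − α₂L₂ = 1.8×10⁻⁵×0.92816 − 4.8×10⁻⁷×0.93275 = 1.625916×10⁻⁵ m/K
ΔT = 4.59×10⁻³ / 1.625916×10⁻⁵ = 282.302 K
T = 11.6 + 282.302 = 293.902 °C

T = 293.9 °C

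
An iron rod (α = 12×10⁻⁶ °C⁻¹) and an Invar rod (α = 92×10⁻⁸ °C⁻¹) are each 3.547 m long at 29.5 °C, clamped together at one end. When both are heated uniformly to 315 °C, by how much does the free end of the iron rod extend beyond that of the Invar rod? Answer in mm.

11.2 mm

ΔT = 285.5 K
iron: ΔL = 12×10⁻⁶ × 3.547 m × 285.5 = 1.2152×10⁻² m = 12.152 mm
Invar: ΔL = 92×10⁻⁸ × 3.547 m × 285.5 = 9.3166×10⁻⁴ m = 0.93166 mm
difference = 12.152 − 0.93166 = 11.22034 mm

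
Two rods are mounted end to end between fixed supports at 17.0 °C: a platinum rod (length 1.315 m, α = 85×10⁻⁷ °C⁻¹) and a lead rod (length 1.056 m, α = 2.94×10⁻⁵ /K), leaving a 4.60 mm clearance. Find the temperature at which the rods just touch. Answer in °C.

Gap closes when ΔL₁ + ΔL₂ = 4.60 mm = 4.60×10⁻³ m
(α₁L₁ + α₂L₂)ΔT = g
α₁L₁ + α₂L₂ = 85×10⁻⁷×1.315 + 2.94×10⁻⁵×1.056 = 4.22239×10⁻⁵ m/K
ΔT = 4.60×10⁻³ / 4.22239×10⁻⁵ = 108.94 K
T = 17.0 + 108.94 = 125.94 °C

T = 126 °C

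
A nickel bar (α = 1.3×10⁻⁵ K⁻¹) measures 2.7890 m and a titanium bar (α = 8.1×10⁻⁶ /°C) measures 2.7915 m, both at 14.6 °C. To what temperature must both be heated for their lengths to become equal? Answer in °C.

T = 197.8 °C

Equal length when α₁L₁ΔT − α₂L₂ΔT = L₂ − L₁ = 2.50×10⁻³ m
α₁L₁ = 3.6257×10⁻⁵, α₂L₂ = 2.261115×10⁻⁵ → Δ(αL) = 1.364585×10⁻⁵ m/K
ΔT = 2.50×10⁻³ / 1.364585×10⁻⁵ = 183.206 K, so T = 14.6 + 183.206 = 197.806 °C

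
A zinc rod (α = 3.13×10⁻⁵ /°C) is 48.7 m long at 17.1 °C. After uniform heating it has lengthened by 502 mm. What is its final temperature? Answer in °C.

T = 346 °C

ΔL = αL₀ΔT ⇒ ΔT = ΔL / (αL₀)
ΔT = 502×10⁻³ m / (3.13×10⁻⁵ × 48.7 m) = 329.33 K
T = 17.1 + 329.33 = 346.43 °C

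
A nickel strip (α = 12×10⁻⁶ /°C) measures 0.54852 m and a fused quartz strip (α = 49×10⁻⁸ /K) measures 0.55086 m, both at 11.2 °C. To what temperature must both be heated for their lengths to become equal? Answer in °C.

T = 381.9 °C

Equal length when α₁L₁ΔT − α₂L₂ΔT = L₂ − L₁ = 2.34×10⁻³ m
α₁L₁ = 6.58224×10⁻⁶, α₂L₂ = 2.699214×10⁻⁷ → Δ(αL) = 6.3123186×10⁻⁶ m/K
ΔT = 2.34×10⁻³ / 6.3123186×10⁻⁶ = 370.704 K, so T = 11.2 + 370.704 = 381.904 °C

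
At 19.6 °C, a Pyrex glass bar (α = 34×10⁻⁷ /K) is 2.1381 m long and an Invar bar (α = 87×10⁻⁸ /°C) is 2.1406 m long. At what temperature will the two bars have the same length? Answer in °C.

T = 481.9 °C

L₁(1 + α₁ΔT) = L₂(1 + α₂ΔT) ⇒ ΔT = (L₂ − L₁)/(α₁L₁ − α₂L₂)
L₂ − L₁ = 2.1406 − 2.1381 = 2.50×10⁻³ m
α₁L₁ − α₂L₂ = 34×10⁻⁷×2.1381 − 87×10⁻⁸×2.1406 = 5.407218×10⁻⁶ m/K
ΔT = 2.50×10⁻³ / 5.407218×10⁻⁶ = 462.345 K
T = 19.6 + 462.345 = 481.945 °C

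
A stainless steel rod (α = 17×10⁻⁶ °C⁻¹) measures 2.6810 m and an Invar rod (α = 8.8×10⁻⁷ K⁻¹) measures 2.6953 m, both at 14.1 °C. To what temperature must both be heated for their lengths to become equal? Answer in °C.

Equal length when α₁L₁ΔT − α₂L₂ΔT = L₂ − L₁ = 1.43×10⁻² m
α₁L₁ = 4.5577×10⁻⁵, α₂L₂ = 2.371864×10⁻⁶ → Δ(αL) = 4.3205136×10⁻⁵ m/K
ΔT = 1.43×10⁻² / 4.3205136×10⁻⁵ = 330.979 K, so T = 14.1 + 330.979 = 345.079 °C

T = 345.1 °C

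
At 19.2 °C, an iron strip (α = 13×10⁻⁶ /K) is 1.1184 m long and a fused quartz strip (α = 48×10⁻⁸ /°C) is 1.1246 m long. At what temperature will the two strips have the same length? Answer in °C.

T = 462.1 °C

L₁(1 + α₁ΔT) = L₂(1 + α₂ΔT) ⇒ ΔT = (L₂ − L₁)/(α₁L₁ − α₂L₂)
L₂ − L₁ = 1.1246 − 1.1184 = 6.20×10⁻³ m
α₁L₁ − α₂L₂ = 13×10⁻⁶×1.1184 − 48×10⁻⁸×1.1246 = 1.3999392×10⁻⁵ m/K
ΔT = 6.20×10⁻³ / 1.3999392×10⁻⁵ = 442.876 K
T = 19.2 + 442.876 = 462.076 °C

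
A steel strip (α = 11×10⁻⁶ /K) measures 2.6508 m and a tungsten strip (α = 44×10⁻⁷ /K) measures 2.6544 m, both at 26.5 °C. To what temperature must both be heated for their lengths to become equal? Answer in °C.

Equal length when α₁L₁ΔT − α₂L₂ΔT = L₂ − L₁ = 3.60×10⁻³ m
α₁L₁ = 2.91588×10⁻⁵, α₂L₂ = 1.167936×10⁻⁵ → Δ(αL) = 1.747944×10⁻⁵ m/K
ΔT = 3.60×10⁻³ / 1.747944×10⁻⁵ = 205.956 K, so T = 26.5 + 205.956 = 232.456 °C

T = 232.5 °C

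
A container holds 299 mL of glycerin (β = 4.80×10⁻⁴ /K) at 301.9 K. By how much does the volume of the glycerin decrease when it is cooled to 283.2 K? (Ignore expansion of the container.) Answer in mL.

ΔV = 2.68 mL

|ΔT| = |283.2 − 301.9| = 18.7 K
ΔV = βV₀ΔT = (4.80×10⁻⁴)(299)(18.7) = 2.68 mL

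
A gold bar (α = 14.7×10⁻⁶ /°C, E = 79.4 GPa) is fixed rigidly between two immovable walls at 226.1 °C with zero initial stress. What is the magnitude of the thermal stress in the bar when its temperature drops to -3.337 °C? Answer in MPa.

Fully constrained: the free strain ε = αΔT is blocked, so σ = Eε = EαΔT.
|ΔT| = 229.437 K
σ = 79.4×10⁹ × 14.7×10⁻⁶ × 229.437 = 2.68×10⁸ Pa

σ = 268 MPa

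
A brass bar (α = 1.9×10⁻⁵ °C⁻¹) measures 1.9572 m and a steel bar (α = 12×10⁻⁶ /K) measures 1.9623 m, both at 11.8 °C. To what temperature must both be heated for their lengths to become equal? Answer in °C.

T = 385.7 °C

Equal length when α₁L₁ΔT − α₂L₂ΔT = L₂ − L₁ = 5.10×10⁻³ m
α₁L₁ = 3.71868×10⁻⁵, α₂L₂ = 2.35476×10⁻⁵ → Δ(αL) = 1.36392×10⁻⁵ m/K
ΔT = 5.10×10⁻³ / 1.36392×10⁻⁵ = 373.922 K, so T = 11.8 + 373.922 = 385.722 °C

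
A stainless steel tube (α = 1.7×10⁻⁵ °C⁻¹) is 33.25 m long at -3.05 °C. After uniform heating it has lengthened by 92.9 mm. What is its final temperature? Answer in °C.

T = 161 °C

ΔL = αL₀ΔT ⇒ ΔT = ΔL / (αL₀)
ΔT = 92.9×10⁻³ m / (1.7×10⁻⁵ × 33.25 m) = 164.35 K
T = -3.05 + 164.35 = 161.30 °C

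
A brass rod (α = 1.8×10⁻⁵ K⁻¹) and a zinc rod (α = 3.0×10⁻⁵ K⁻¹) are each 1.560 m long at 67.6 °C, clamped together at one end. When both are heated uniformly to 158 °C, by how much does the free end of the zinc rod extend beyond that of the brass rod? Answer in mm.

ΔT = 90.4 K
brass: ΔL = 1.8×10⁻⁵ × 1.560 m × 90.4 = 2.5384×10⁻³ m = 2.5384 mm
zinc: ΔL = 3.0×10⁻⁵ × 1.560 m × 90.4 = 4.2307×10⁻³ m = 4.2307 mm
difference = 4.2307 − 2.5384 = 1.6923 mm

1.69 mm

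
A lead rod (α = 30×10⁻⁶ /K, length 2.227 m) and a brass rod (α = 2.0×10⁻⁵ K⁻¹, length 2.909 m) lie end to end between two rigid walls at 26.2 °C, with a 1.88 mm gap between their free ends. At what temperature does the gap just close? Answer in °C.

T = 41.2 °C

α₁L₁ = 6.681×10⁻⁵ m/K, α₂L₂ = 5.818×10⁻⁵ m/K → total 1.2499×10⁻⁴ m/K
ΔT = g/(α₁L₁+α₂L₂) = 1.88×10⁻³ / 1.2499×10⁻⁴ = 15.041 K
T = 26.2 + 15.041 = 41.241 °C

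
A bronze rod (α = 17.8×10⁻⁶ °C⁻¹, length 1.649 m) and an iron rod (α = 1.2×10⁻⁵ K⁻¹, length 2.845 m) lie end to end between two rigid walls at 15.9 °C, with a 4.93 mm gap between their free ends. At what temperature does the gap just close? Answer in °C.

Gap closes when ΔL₁ + ΔL₂ = 4.93 mm = 4.93×10⁻³ m
(α₁L₁ + α₂L₂)ΔT = g
α₁L₁ + α₂L₂ = 17.8×10⁻⁶×1.649 + 1.2×10⁻⁵×2.845 = 6.34922×10⁻⁵ m/K
ΔT = 4.93×10⁻³ / 6.34922×10⁻⁵ = 77.647 K
T = 15.9 + 77.647 = 93.547 °C

T = 93.5 °C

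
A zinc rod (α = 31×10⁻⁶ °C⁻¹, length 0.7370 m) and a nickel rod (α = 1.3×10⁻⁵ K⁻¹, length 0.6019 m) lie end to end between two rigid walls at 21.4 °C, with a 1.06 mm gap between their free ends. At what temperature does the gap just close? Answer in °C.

α₁L₁ = 2.2847×10⁻⁵ m/K, α₂L₂ = 7.8247×10⁻⁶ m/K → total 3.06717×10⁻⁵ m/K
ΔT = g/(α₁L₁+α₂L₂) = 1.06×10⁻³ / 3.06717×10⁻⁵ = 34.560 K
T = 21.4 + 34.560 = 55.960 °C

T = 56.0 °C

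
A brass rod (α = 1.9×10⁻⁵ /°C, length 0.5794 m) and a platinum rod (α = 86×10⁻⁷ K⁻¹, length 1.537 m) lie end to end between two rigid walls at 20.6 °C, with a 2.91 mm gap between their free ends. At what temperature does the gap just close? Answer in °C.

Gap closes when ΔL₁ + ΔL₂ = 2.91 mm = 2.91×10⁻³ m
(α₁L₁ + α₂L₂)ΔT = g
α₁L₁ + α₂L₂ = 1.9×10⁻⁵×0.5794 + 86×10⁻⁷×1.537 = 2.42268×10⁻⁵ m/K
ΔT = 2.91×10⁻³ / 2.42268×10⁻⁵ = 120.11 K
T = 20.6 + 120.11 = 140.71 °C

T = 141 °C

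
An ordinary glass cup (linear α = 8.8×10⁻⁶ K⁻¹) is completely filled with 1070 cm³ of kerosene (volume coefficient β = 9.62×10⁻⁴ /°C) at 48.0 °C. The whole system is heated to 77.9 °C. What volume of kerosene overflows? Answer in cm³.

The cup also expands: β_container ≈ 3α = 2.64×10⁻⁵ /K
Net overflow = V₀(β_liq − 3α_cont)ΔT
β − 3α = 9.62×10⁻⁴ − 2.64×10⁻⁵ = 9.356×10⁻⁴ /K; ΔT = 29.9 K
ΔV = 1070 × 9.356×10⁻⁴ × 29.9 = 29.9 cm³

29.9 cm³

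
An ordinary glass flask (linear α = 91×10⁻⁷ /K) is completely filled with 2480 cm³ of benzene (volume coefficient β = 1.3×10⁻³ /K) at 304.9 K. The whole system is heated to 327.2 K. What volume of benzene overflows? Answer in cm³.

The flask also expands: β_container ≈ 3α = 2.73×10⁻⁵ /K
Net overflow = V₀(β_liq − 3α_cont)ΔT
β − 3α = 1.30×10⁻³ − 2.73×10⁻⁵ = 1.2727×10⁻³ /K; ΔT = 22.3 K
ΔV = 2480 × 1.2727×10⁻³ × 22.3 = 70.4 cm³

70.4 cm³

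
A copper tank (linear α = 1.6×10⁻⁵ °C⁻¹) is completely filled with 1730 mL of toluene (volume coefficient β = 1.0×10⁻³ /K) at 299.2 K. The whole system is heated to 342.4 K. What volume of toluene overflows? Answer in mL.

71.1 mL

The tank also expands: β_container ≈ 3α = 4.8×10⁻⁵ /K
Net overflow = V₀(β_liq − 3α_cont)ΔT
β − 3α = 1.00×10⁻³ − 4.8×10⁻⁵ = 9.52×10⁻⁴ /K; ΔT = 43.2 K
ΔV = 1730 × 9.52×10⁻⁴ × 43.2 = 71.1 mL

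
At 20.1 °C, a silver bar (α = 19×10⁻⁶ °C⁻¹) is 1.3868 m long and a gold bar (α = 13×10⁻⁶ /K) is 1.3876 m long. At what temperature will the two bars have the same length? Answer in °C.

Equal length when α₁L₁ΔT − α₂L₂ΔT = L₂ − L₁ = 8.00×10⁻⁴ m
α₁L₁ = 2.63492×10⁻⁵, α₂L₂ = 1.80388×10⁻⁵ → Δ(αL) = 8.3104×10⁻⁶ m/K
ΔT = 8.00×10⁻⁴ / 8.3104×10⁻⁶ = 96.265 K, so T = 20.1 + 96.265 = 116.365 °C

T = 116.4 °C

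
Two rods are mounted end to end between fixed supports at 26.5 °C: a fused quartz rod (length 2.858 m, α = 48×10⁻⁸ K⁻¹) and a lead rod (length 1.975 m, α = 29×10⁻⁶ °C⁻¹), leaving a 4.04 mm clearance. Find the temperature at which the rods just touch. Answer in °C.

T = 95.4 °C

Gap closes when ΔL₁ + ΔL₂ = 4.04 mm = 4.04×10⁻³ m
(α₁L₁ + α₂L₂)ΔT = g
α₁L₁ + α₂L₂ = 48×10⁻⁸×2.858 + 29×10⁻⁶×1.975 = 5.864684×10⁻⁵ m/K
ΔT = 4.04×10⁻³ / 5.864684×10⁻⁵ = 68.887 K
T = 26.5 + 68.887 = 95.387 °C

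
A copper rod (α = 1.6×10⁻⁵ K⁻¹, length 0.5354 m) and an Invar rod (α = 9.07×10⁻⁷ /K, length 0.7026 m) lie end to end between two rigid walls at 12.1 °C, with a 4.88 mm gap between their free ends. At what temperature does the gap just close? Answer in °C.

T = 542 °C

α₁L₁ = 8.5664×10⁻⁶ m/K, α₂L₂ = 6.372582×10⁻⁷ m/K → total 9.2036582×10⁻⁶ m/K
ΔT = g/(α₁L₁+α₂L₂) = 4.88×10⁻³ / 9.2036582×10⁻⁶ = 530.22 K
T = 12.1 + 530.22 = 542.32 °C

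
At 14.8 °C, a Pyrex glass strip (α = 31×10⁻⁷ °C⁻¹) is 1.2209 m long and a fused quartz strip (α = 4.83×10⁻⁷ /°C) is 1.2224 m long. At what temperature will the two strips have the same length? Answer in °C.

T = 484.4 °C

Equal length when α₁L₁ΔT − α₂L₂ΔT = L₂ − L₁ = 1.50×10⁻³ m
α₁L₁ = 3.78479×10⁻⁶, α₂L₂ = 5.904192×10⁻⁷ → Δ(αL) = 3.1943708×10⁻⁶ m/K
ΔT = 1.50×10⁻³ / 3.1943708×10⁻⁶ = 469.576 K, so T = 14.8 + 469.576 = 484.376 °C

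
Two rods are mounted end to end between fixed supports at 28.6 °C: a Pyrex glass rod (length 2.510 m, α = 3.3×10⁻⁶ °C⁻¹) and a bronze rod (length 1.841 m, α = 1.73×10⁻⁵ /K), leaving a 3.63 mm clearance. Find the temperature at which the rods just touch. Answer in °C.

T = 119 °C

Gap closes when ΔL₁ + ΔL₂ = 3.63 mm = 3.63×10⁻³ m
(α₁L₁ + α₂L₂)ΔT = g
α₁L₁ + α₂L₂ = 3.3×10⁻⁶×2.510 + 1.73×10⁻⁵×1.841 = 4.01323×10⁻⁵ m/K
ΔT = 3.63×10⁻³ / 4.01323×10⁻⁵ = 90.45 K
T = 28.6 + 90.45 = 119.05 °C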